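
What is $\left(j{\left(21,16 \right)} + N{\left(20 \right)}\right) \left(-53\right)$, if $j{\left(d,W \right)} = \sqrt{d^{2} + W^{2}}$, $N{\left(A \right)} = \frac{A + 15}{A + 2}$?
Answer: $- \frac{1855}{22} - 53 \sqrt{697} \approx -1483.6$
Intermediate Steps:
$N{\left(A \right)} = \frac{15 + A}{2 + A}$
$j{\left(d,W \right)} = \sqrt{W^{2} + d^{2}}$
$\left(j{\left(21,16 \right)} + N{\left(20 \right)}\right) \left(-53\right) = \left(\sqrt{16^{2} + 21^{2}} + \frac{15 + 20}{2 + 20}\right) \left(-53\right) = \left(\sqrt{256 + 441} + \frac{1}{22} \cdot 35\right) \left(-53\right) = \left(\sqrt{697} + \frac{1}{22} \cdot 35\right) \left(-53\right) = \left(\sqrt{697} + \frac{35}{22}\right) \left(-53\right) = \left(\frac{35}{22} + \sqrt{697}\right) \left(-53\right) = - \frac{1855}{22} - 53 \sqrt{697}$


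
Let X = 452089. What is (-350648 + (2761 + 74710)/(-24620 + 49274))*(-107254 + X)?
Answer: -993676343007345/8218 ≈ -1.2091e+11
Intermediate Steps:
(-350648 + (2761 + 74710)/(-24620 + 49274))*(-107254 + X) = (-350648 + (2761 + 74710)/(-24620 + 49274))*(-107254 + 452089) = (-350648 + 77471/24654)*344835 = -8644798321/24654*344835 = -993676343007345/8218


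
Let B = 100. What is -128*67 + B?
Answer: -8476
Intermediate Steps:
-128*67 + B = -128*67 + 100 = -8576 + 100 = -8476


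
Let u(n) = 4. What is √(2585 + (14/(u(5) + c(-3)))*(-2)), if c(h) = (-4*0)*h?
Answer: √2578 ≈ 50.774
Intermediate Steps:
c(h) = 0 (c(h) = 0*h = 0)
√(2585 + (14/(u(5) + c(-3)))*(-2)) = √(2585 + (14/(4 + 0))*(-2)) = √(2585 + (14/4)*(-2)) = √(2585 + ((¼)*14)*(-2)) = √(2585 + (7/2)*(-2)) = √(2585 - 7) = √2578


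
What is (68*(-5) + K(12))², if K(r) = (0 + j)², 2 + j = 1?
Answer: 114921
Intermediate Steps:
j = -1 (j = -2 + 1 = -1)
K(r) = 1 (K(r) = (0 - 1)² = (-1)² = 1)
(68*(-5) + K(12))² = (68*(-5) + 1)² = (-340 + 1)² = (-339)² = 114921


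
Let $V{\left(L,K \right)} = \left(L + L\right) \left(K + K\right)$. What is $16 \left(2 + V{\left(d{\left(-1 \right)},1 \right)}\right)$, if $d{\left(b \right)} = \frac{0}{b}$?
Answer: $32$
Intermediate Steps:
$d{\left(b \right)} = 0$
$V{\left(L,K \right)} = 4 K L$ ($V{\left(L,K \right)} = 2 L 2 K = 4 K L$)
$16 \left(2 + V{\left(d{\left(-1 \right)},1 \right)}\right) = 16 \left(2 + 4 \cdot 1 \cdot 0\right) = 16 \left(2 + 0\right) = 16 \cdot 2 = 32$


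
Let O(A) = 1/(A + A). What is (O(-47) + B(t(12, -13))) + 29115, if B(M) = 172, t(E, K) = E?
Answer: 2752977/94 ≈ 29287.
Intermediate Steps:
O(A) = 1/(2*A)
(O(-47) + B(t(12, -13))) + 29115 = ((1/2)/(-47) + 172) + 29115 = ((1/2)*(-1/47) + 172) + 29115 = (-1/94 + 172) + 29115 = 16167/94 + 29115 = 2752977/94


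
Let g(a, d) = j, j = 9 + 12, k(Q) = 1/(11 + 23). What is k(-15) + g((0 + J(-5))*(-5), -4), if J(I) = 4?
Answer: 715/34 ≈ 21.029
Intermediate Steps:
k(Q) = 1/34
j = 21
g(a, d) = 21
k(-15) + g((0 + J(-5))*(-5), -4) = 1/34 + 21 = 715/34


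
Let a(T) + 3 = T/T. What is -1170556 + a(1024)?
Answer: -1170558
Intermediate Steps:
a(T) = -2 (a(T) = -3 + T/T = -3 + 1 = -2)
-1170556 + a(1024) = -1170556 - 2 = -1170558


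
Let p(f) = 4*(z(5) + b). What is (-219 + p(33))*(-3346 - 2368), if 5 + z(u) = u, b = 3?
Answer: 1182798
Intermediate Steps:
z(u) = -5 + u
p(f) = 12 (p(f) = 4*((-5 + 5) + 3) = 4*(0 + 3) = 4*3 = 12)
(-219 + p(33))*(-3346 - 2368) = (-219 + 12)*(-3346 - 2368) = -207*(-5714) = 1182798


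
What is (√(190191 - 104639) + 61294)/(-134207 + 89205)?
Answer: -30647/22501 - 2*√5347/22501 ≈ -1.3685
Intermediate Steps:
(√(190191 - 104639) + 61294)/(-134207 + 89205) = (√85552 + 61294)/(-45002) = (4*√5347 + 61294)*(-1/45002) = (61294 + 4*√5347)*(-1/45002) = -30647/22501 - 2*√5347/22501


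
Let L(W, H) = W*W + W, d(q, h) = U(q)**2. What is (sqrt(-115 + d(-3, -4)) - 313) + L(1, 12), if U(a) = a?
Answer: -311 + I*sqrt(106) ≈ -311.0 + 10.296*I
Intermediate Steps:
d(q, h) = q**2
L(W, H) = W + W**2 (L(W, H) = W**2 + W = W + W**2)
(sqrt(-115 + d(-3, -4)) - 313) + L(1, 12) = (sqrt(-115 + (-3)**2) - 313) + 1*(1 + 1) = (sqrt(-115 + 9) - 313) + 1*2 = (sqrt(-106) - 313) + 2 = (I*sqrt(106) - 313) + 2 = (-313 + I*sqrt(106)) + 2 = -311 + I*sqrt(106)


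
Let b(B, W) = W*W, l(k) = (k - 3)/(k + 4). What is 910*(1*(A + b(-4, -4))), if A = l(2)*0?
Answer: 14560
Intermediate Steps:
l(k) = (-3 + k)/(4 + k)
b(B, W) = W**2
A = 0 (A = ((-3 + 2)/(4 + 2))*0 = (-1/6)*0 = ((1/6)*(-1))*0 = -1/6*0 = 0)
910*(1*(A + b(-4, -4))) = 910*(1*(0 + (-4)**2)) = 910*(1*(0 + 16)) = 910*(1*16) = 910*16 = 14560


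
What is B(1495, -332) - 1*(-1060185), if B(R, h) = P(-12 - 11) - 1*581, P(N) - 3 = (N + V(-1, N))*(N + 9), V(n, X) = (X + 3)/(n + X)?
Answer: 3179752/3 ≈ 1.0599e+6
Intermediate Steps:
V(n, X) = (3 + X)/(X + n)
P(N) = 3 + (9 + N)*(N + (3 + N)/(-1 + N)) (P(N) = 3 + (N + (3 + N)/(N - 1))*(N + 9) = 3 + (N + (3 + N)/(-1 + N))*(9 + N) = 3 + (9 + N)*(N + (3 + N)/(-1 + N)))
B(R, h) = -803/3 (B(R, h) = (24 + (-12 - 11)³ + 6*(-12 - 11) + 9*(-12 - 11)²)/(-1 + (-12 - 11)) - 1*581 = (24 + (-23)³ + 6*(-23) + 9*(-23)²)/(-1 - 23) - 581 = (24 - 12167 - 138 + 9*529)/(-24) - 581 = -(24 - 12167 - 138 + 4761)/24 - 581 = -1/24*(-7520) - 581 = 940/3 - 581 = -803/3)
B(1495, -332) - 1*(-1060185) = -803/3 - 1*(-1060185) = -803/3 + 1060185 = 3179752/3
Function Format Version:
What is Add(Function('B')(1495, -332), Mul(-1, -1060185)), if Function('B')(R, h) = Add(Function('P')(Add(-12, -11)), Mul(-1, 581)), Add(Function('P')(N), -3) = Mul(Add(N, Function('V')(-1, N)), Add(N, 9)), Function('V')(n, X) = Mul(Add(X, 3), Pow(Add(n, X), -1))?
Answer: Rational(3179752, 3) ≈ 1.0599e+6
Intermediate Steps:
Function('V')(n, X) = Mul(Pow(Add(X, n), -1), Add(3, X)) (Function('V')(n, X) = Mul(Add(3, X), Pow(Add(X, n), -1)) = Mul(Pow(Add(X, n), -1), Add(3, X)))
Function('P')(N) = Add(3, Mul(Add(9, N), Add(N, Mul(Pow(Add(-1, N), -1), Add(3, N))))) (Function('P')(N) = Add(3, Mul(Add(N, Mul(Pow(Add(N, -1), -1), Add(3, N))), Add(N, 9))) = Add(3, Mul(Add(N, Mul(Pow(Add(-1, N), -1), Add(3, N))), Add(9, N))) = Add(3, Mul(Add(9, N), Add(N, Mul(Pow(Add(-1, N), -1), Add(3, N))))))
Function('B')(R, h) = Rational(-803, 3) (Function('B')(R, h) = Add(Mul(Pow(Add(-1, Add(-12, -11)), -1), Add(24, Pow(Add(-12, -11), 3), Mul(6, Add(-12, -11)), Mul(9, Pow(Add(-12, -11), 2)))), Mul(-1, 581)) = Add(Mul(Pow(Add(-1, -23), -1), Add(24, Pow(-23, 3), Mul(6, -23), Mul(9, Pow(-23, 2)))), -581) = Add(Mul(Pow(-24, -1), Add(24, -12167, -138, Mul(9, 529))), -581) = Add(Mul(Rational(-1, 24), Add(24, -12167, -138, 4761)), -581) = Add(Mul(Rational(-1, 24), -7520), -581) = Add(Rational(940, 3), -581) = Rational(-803, 3))
Add(Function('B')(1495, -332), Mul(-1, -1060185)) = Add(Rational(-803, 3), Mul(-1, -1060185)) = Add(Rational(-803, 3), 1060185) = Rational(3179752, 3)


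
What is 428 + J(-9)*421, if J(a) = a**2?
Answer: 34529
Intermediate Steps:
428 + J(-9)*421 = 428 + (-9)**2*421 = 428 + 81*421 = 428 + 34101 = 34529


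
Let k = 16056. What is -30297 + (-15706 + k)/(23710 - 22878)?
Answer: -12603377/416 ≈ -30297.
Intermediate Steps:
-30297 + (-15706 + k)/(23710 - 22878) = -30297 + (-15706 + 16056)/(23710 - 22878) = -30297 + 350/832 = -30297 + 350*(1/832) = -30297 + 175/416 = -12603377/416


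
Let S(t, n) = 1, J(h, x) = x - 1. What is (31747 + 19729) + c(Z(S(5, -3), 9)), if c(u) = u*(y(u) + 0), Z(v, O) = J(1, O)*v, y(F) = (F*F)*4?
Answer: 53524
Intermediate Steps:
J(h, x) = -1 + x
y(F) = 4*F² (y(F) = F²*4 = 4*F²)
Z(v, O) = v*(-1 + O) (Z(v, O) = (-1 + O)*v = v*(-1 + O))
c(u) = 4*u³ (c(u) = u*(4*u² + 0) = u*(4*u²) = 4*u³)
(31747 + 19729) + c(Z(S(5, -3), 9)) = (31747 + 19729) + 4*(1*(-1 + 9))³ = 51476 + 4*(1*8)³ = 51476 + 4*8³ = 51476 + 4*512 = 51476 + 2048 = 53524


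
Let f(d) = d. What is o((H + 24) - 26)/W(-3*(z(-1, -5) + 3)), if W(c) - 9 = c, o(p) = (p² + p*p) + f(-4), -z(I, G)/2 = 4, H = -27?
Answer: 839/12 ≈ 69.917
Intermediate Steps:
z(I, G) = -8 (z(I, G) = -2*4 = -8)
o(p) = -4 + 2*p² (o(p) = (p² + p*p) - 4 = (p² + p²) - 4 = 2*p² - 4 = -4 + 2*p²)
W(c) = 9 + c
o((H + 24) - 26)/W(-3*(z(-1, -5) + 3)) = (-4 + 2*((-27 + 24) - 26)²)/(9 - 3*(-8 + 3)) = (-4 + 2*(-3 - 26)²)/(9 - 3*(-5)) = (-4 + 2*(-29)²)/(9 + 15) = (-4 + 2*841)/24 = (-4 + 1682)*(1/24) = 1678*(1/24) = 839/12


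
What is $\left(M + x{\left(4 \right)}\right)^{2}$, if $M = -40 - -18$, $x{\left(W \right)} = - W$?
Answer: $676$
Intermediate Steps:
$M = -22$ ($M = -40 + 18 = -22$)
$\left(M + x{\left(4 \right)}\right)^{2} = \left(-22 - 4\right)^{2} = \left(-26\right)^{2} = 676$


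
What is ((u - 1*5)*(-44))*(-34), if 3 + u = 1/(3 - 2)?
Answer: -10472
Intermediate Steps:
u = -2 (u = -3 + 1/(3 - 2) = -3 + 1/1 = -3 + 1 = -2)
((u - 1*5)*(-44))*(-34) = ((-2 - 1*5)*(-44))*(-34) = ((-2 - 5)*(-44))*(-34) = -7*(-44)*(-34) = 308*(-34) = -10472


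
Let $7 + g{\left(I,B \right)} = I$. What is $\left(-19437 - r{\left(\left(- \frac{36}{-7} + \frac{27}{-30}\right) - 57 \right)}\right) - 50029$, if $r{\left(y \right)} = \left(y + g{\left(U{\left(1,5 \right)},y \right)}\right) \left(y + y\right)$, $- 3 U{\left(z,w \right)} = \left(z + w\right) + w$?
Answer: $- \frac{186587389}{2450} \approx -76158.0$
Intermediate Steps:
$U{\left(z,w \right)} = - \frac{2 w}{3} - \frac{z}{3}$ ($U{\left(z,w \right)} = - \frac{\left(z + w\right) + w}{3} = - \frac{\left(w + z\right) + w}{3} = - \frac{z + 2 w}{3} = - \frac{2 w}{3} - \frac{z}{3}$)
$g{\left(I,B \right)} = -7 + I$
$r{\left(y \right)} = 2 y \left(- \frac{32}{3} + y\right)$ ($r{\left(y \right)} = \left(y - \frac{32}{3}\right) \left(y + y\right) = \left(y - \frac{32}{3}\right) 2 y = \left(- \frac{32}{3} + y\right) 2 y = 2 y \left(- \frac{32}{3} + y\right)$)
$\left(-19437 - r{\left(\left(- \frac{36}{-7} + \frac{27}{-30}\right) - 57 \right)}\right) - 50029 = \left(-19437 - \frac{2 \left(\left(- \frac{36}{-7} + \frac{27}{-30}\right) - 57\right) \left(-32 + 3 \left(\left(- \frac{36}{-7} + \frac{27}{-30}\right) - 57\right)\right)}{3}\right) - 50029 = \left(-19437 - \frac{2 \left(\left(\left(-36\right) \left(- \frac{1}{7}\right) + 27 \left(- \frac{1}{30}\right)\right) - 57\right) \left(-32 + 3 \left(\left(\left(-36\right) \left(- \frac{1}{7}\right) + 27 \left(- \frac{1}{30}\right)\right) - 57\right)\right)}{3}\right) - 50029 = \left(-19437 - \frac{2 \left(\left(\frac{36}{7} - \frac{9}{10}\right) - 57\right) \left(-32 + 3 \left(\left(\frac{36}{7} - \frac{9}{10}\right) - 57\right)\right)}{3}\right) - 50029 = \left(-19437 - \frac{2 \left(\frac{297}{70} - 57\right) \left(-32 + 3 \left(\frac{297}{70} - 57\right)\right)}{3}\right) - 50029 = \left(-19437 - \frac{2}{3} \left(- \frac{3693}{70}\right) \left(-32 + 3 \left(- \frac{3693}{70}\right)\right)\right) - 50029 = \left(-19437 - \frac{2}{3} \left(- \frac{3693}{70}\right) \left(-32 - \frac{11079}{70}\right)\right) - 50029 = \left(-19437 - \frac{2}{3} \left(- \frac{3693}{70}\right) \left(- \frac{13319}{70}\right)\right) - 50029 = \left(-19437 - \frac{16395689}{2450}\right) - 50029 = - \frac{64016339}{2450} - 50029 = - \frac{186587389}{2450}$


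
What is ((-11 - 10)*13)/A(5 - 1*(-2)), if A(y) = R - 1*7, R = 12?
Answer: -273/5 ≈ -54.600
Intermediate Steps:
A(y) = 5 (A(y) = 12 - 1*7 = 12 - 7 = 5)
((-11 - 10)*13)/A(5 - 1*(-2)) = ((-11 - 10)*13)/5 = -21*13*(1/5) = -273*1/5 = -273/5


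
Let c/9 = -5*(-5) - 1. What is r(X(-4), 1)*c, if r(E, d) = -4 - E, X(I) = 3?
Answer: -1512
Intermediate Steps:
c = 216 (c = 9*(-5*(-5) - 1) = 9*(25 - 1) = 9*24 = 216)
r(X(-4), 1)*c = (-4 - 1*3)*216 = (-4 - 3)*216 = -7*216 = -1512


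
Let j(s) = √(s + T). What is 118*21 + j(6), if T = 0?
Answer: 2478 + √6 ≈ 2480.4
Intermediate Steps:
j(s) = √s (j(s) = √(s + 0) = √s)
118*21 + j(6) = 118*21 + √6 = 2478 + √6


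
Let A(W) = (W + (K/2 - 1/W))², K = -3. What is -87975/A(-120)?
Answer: -1266840000/212547241 ≈ -5.9603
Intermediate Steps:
A(W) = (-3/2 + W - 1/W)² (A(W) = (W + (-3/2 - 1/W))² = (-3/2 + W - 1/W)²)
-87975/A(-120) = -87975*57600/(2 - 2*(-120)² + 3*(-120))² = -87975*57600/(2 - 2*14400 - 360)² = -87975*57600/(2 - 28800 - 360)² = -87975/((¼)*(1/14400)*(-29158)²) = -87975/((¼)*(1/14400)*850188964) = -87975/212547241/14400 = -87975*14400/212547241 = -1266840000/212547241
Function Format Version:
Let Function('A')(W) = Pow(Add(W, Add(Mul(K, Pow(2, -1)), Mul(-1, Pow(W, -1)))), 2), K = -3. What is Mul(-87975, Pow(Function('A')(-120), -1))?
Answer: Rational(-1266840000, 212547241) ≈ -5.9603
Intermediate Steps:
Function('A')(W) = Pow(Add(Rational(-3, 2), W, Mul(-1, Pow(W, -1))), 2) (Function('A')(W) = Pow(Add(W, Add(Mul(-3, Pow(2, -1)), Mul(-1, Pow(W, -1)))), 2) = Pow(Add(W, Add(Mul(-3, Rational(1, 2)), Mul(-1, Pow(W, -1)))), 2) = Pow(Add(W, Add(Rational(-3, 2), Mul(-1, Pow(W, -1)))), 2) = Pow(Add(Rational(-3, 2), W, Mul(-1, Pow(W, -1))), 2))
Mul(-87975, Pow(Function('A')(-120), -1)) = Mul(-87975, Pow(Mul(Rational(1, 4), Pow(-120, -2), Pow(Add(2, Mul(-2, Pow(-120, 2)), Mul(3, -120)), 2)), -1)) = Mul(-87975, Pow(Mul(Rational(1, 4), Rational(1, 14400), Pow(Add(2, Mul(-2, 14400), -360), 2)), -1)) = Mul(-87975, Pow(Mul(Rational(1, 4), Rational(1, 14400), Pow(Add(2, -28800, -360), 2)), -1)) = Mul(-87975, Pow(Mul(Rational(1, 4), Rational(1, 14400), Pow(-29158, 2)), -1)) = Mul(-87975, Pow(Mul(Rational(1, 4), Rational(1, 14400), 850188964), -1)) = Mul(-87975, Pow(Rational(212547241, 14400), -1)) = Mul(-87975, Rational(14400, 212547241)) = Rational(-1266840000, 212547241)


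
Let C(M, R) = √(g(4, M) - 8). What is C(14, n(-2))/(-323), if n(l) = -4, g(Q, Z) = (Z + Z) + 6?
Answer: -√26/323 ≈ -0.015786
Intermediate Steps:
g(Q, Z) = 6 + 2*Z (g(Q, Z) = 2*Z + 6 = 6 + 2*Z)
C(M, R) = √(-2 + 2*M) (C(M, R) = √((6 + 2*M) - 8) = √(-2 + 2*M))
C(14, n(-2))/(-323) = √(-2 + 2*14)/(-323) = √(-2 + 28)*(-1/323) = √26*(-1/323) = -√26/323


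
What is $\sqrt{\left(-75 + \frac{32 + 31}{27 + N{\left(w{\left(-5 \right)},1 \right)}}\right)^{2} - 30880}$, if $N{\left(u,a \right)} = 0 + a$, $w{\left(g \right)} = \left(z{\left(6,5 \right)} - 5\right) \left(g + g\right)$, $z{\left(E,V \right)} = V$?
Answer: $\frac{i \sqrt{409399}}{4} \approx 159.96 i$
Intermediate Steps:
$w{\left(g \right)} = 0$ ($w{\left(g \right)} = \left(5 - 5\right) \left(g + g\right) = 0 \cdot 2 g = 0$)
$N{\left(u,a \right)} = a$
$\sqrt{\left(-75 + \frac{32 + 31}{27 + N{\left(w{\left(-5 \right)},1 \right)}}\right)^{2} - 30880} = \sqrt{\left(-75 + \frac{32 + 31}{27 + 1}\right)^{2} - 30880} = \sqrt{\left(-75 + \frac{63}{28}\right)^{2} - 30880} = \sqrt{\left(-75 + 63 \cdot \frac{1}{28}\right)^{2} - 30880} = \sqrt{\left(-75 + \frac{9}{4}\right)^{2} - 30880} = \sqrt{\left(- \frac{291}{4}\right)^{2} - 30880} = \sqrt{\frac{84681}{16} - 30880} = \sqrt{- \frac{409399}{16}} = \frac{i \sqrt{409399}}{4}$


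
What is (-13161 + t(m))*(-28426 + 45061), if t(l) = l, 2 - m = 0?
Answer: -218899965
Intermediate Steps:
m = 2 (m = 2 - 1*0 = 2 + 0 = 2)
(-13161 + t(m))*(-28426 + 45061) = (-13161 + 2)*(-28426 + 45061) = -13159*16635 = -218899965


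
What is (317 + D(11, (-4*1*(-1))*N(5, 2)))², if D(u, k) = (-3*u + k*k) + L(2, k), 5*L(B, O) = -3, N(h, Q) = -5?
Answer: 11675889/25 ≈ 4.6704e+5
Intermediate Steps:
L(B, O) = -⅗ (L(B, O) = (⅕)*(-3) = -⅗)
D(u, k) = -⅗ + k² - 3*u (D(u, k) = (-3*u + k*k) - ⅗ = (-3*u + k²) - ⅗ = (k² - 3*u) - ⅗ = -⅗ + k² - 3*u)
(317 + D(11, (-4*1*(-1))*N(5, 2)))² = (317 + (-⅗ + ((-4*1*(-1))*(-5))² - 3*11))² = (317 + (-⅗ + (-4*(-1)*(-5))² - 33))² = (317 + (-⅗ + (4*(-5))² - 33))² = (317 + (-⅗ + (-20)² - 33))² = (317 + (-⅗ + 400 - 33))² = (317 + 1832/5)² = (3417/5)² = 11675889/25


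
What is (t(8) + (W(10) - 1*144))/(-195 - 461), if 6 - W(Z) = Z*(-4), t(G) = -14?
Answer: 7/41 ≈ 0.17073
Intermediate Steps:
W(Z) = 6 + 4*Z (W(Z) = 6 - Z*(-4) = 6 - (-4)*Z = 6 + 4*Z)
(t(8) + (W(10) - 1*144))/(-195 - 461) = (-14 + ((6 + 4*10) - 1*144))/(-195 - 461) = (-14 + ((6 + 40) - 144))/(-656) = (-14 + (46 - 144))*(-1/656) = (-14 - 98)*(-1/656) = -112*(-1/656) = 7/41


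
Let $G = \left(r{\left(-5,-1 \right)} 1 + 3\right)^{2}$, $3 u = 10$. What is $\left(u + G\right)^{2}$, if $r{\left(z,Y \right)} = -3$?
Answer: $\frac{100}{9} \approx 11.111$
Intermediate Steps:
$u = \frac{10}{3}$ ($u = \frac{1}{3} \cdot 10 = \frac{10}{3} \approx 3.3333$)
$G = 0$ ($G = \left(\left(-3\right) 1 + 3\right)^{2} = \left(-3 + 3\right)^{2} = 0^{2} = 0$)
$\left(u + G\right)^{2} = \left(\frac{10}{3} + 0\right)^{2} = \left(\frac{10}{3}\right)^{2} = \frac{100}{9}$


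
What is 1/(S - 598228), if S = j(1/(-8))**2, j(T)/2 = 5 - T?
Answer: -16/9569967 ≈ -1.6719e-6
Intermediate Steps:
j(T) = 10 - 2*T (j(T) = 2*(5 - T) = 10 - 2*T)
S = 1681/16 (S = (10 - 2/(-8))**2 = (10 - 2*(-1/8))**2 = (10 + 1/4)**2 = (41/4)**2 = 1681/16 ≈ 105.06)
1/(S - 598228) = 1/(1681/16 - 598228) = 1/(-9569967/16) = -16/9569967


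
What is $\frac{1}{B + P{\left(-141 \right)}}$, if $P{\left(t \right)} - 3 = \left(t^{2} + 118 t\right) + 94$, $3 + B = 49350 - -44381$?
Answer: $\frac{1}{97068} \approx 1.0302 \cdot 10^{-5}$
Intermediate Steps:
$B = 93728$ ($B = -3 + \left(49350 - -44381\right) = -3 + \left(49350 + 44381\right) = -3 + 93731 = 93728$)
$P{\left(t \right)} = 97 + t^{2} + 118 t$ ($P{\left(t \right)} = 3 + \left(\left(t^{2} + 118 t\right) + 94\right) = 3 + \left(94 + t^{2} + 118 t\right) = 97 + t^{2} + 118 t$)
$\frac{1}{B + P{\left(-141 \right)}} = \frac{1}{93728 + \left(97 + \left(-141\right)^{2} + 118 \left(-141\right)\right)} = \frac{1}{93728 + \left(97 + 19881 - 16638\right)} = \frac{1}{93728 + 3340} = \frac{1}{97068}$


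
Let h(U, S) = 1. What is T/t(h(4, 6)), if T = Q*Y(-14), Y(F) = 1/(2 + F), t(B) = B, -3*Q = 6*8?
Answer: 4/3 ≈ 1.3333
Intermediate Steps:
Q = -16 (Q = -2*8 = -⅓*48 = -16)
T = 4/3 (T = -16/(2 - 14) = -16/(-12) = -16*(-1/12) = 4/3 ≈ 1.3333)
T/t(h(4, 6)) = (4/3)/1 = (4/3)*1 = 4/3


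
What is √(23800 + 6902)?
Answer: √30702 ≈ 175.22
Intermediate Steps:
√(23800 + 6902) = √30702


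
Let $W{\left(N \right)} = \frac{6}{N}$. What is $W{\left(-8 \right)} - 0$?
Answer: $- \frac{3}{4} \approx -0.75$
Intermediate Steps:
$W{\left(-8 \right)} - 0 = \frac{6}{-8} - 0 = 6 \left(- \frac{1}{8}\right) + 0 = - \frac{3}{4} + 0 = - \frac{3}{4}$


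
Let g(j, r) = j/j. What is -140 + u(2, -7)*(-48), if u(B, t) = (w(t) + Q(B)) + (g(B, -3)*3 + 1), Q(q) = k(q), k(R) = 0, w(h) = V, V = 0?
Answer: -332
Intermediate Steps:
g(j, r) = 1
w(h) = 0
Q(q) = 0
u(B, t) = 4 (u(B, t) = (0 + 0) + (1*3 + 1) = 0 + (3 + 1) = 0 + 4 = 4)
-140 + u(2, -7)*(-48) = -140 + 4*(-48) = -140 - 192 = -332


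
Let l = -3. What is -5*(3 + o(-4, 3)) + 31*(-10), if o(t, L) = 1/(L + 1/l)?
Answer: -2615/8 ≈ -326.88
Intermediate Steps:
o(t, L) = 1/(-⅓ + L) (o(t, L) = 1/(L + 1/(-3)) = 1/(L - ⅓) = 1/(-⅓ + L))
-5*(3 + o(-4, 3)) + 31*(-10) = -5*(3 + 3/(-1 + 3*3)) + 31*(-10) = -5*(3 + 3/(-1 + 9)) - 310 = -5*(3 + 3/8) - 310 = -5*27/8 - 310 = -135/8 - 310 = -2615/8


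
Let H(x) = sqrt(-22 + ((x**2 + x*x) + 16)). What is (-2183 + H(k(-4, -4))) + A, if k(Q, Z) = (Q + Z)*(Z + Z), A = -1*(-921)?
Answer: -1262 + sqrt(8186) ≈ -1171.5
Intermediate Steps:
A = 921
k(Q, Z) = 2*Z*(Q + Z) (k(Q, Z) = (Q + Z)*(2*Z) = 2*Z*(Q + Z))
H(x) = sqrt(-6 + 2*x**2) (H(x) = sqrt(-22 + ((x**2 + x**2) + 16)) = sqrt(-22 + (2*x**2 + 16)) = sqrt(-22 + (16 + 2*x**2)) = sqrt(-6 + 2*x**2))
(-2183 + H(k(-4, -4))) + A = (-2183 + sqrt(-6 + 2*(2*(-4)*(-4 - 4))**2)) + 921 = (-2183 + sqrt(-6 + 2*(2*(-4)*(-8))**2)) + 921 = (-2183 + sqrt(-6 + 2*64**2)) + 921 = (-2183 + sqrt(-6 + 2*4096)) + 921 = (-2183 + sqrt(-6 + 8192)) + 921 = (-2183 + sqrt(8186)) + 921 = -1262 + sqrt(8186)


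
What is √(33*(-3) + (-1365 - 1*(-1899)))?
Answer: √435 ≈ 20.857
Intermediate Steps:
√(33*(-3) + (-1365 - 1*(-1899))) = √(-99 + (-1365 + 1899)) = √(-99 + 534) = √435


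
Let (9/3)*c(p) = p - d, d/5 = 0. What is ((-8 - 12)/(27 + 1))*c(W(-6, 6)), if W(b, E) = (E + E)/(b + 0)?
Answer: 10/21 ≈ 0.47619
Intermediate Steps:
d = 0 (d = 5*0 = 0)
W(b, E) = 2*E/b (W(b, E) = (2*E)/b = 2*E/b)
c(p) = p/3 (c(p) = (p - 1*0)/3 = (p + 0)/3 = p/3)
((-8 - 12)/(27 + 1))*c(W(-6, 6)) = ((-8 - 12)/(27 + 1))*((2*6/(-6))/3) = (-20/28)*((2*6*(-⅙))/3) = (-20*1/28)*((⅓)*(-2)) = -5/7*(-⅔) = 10/21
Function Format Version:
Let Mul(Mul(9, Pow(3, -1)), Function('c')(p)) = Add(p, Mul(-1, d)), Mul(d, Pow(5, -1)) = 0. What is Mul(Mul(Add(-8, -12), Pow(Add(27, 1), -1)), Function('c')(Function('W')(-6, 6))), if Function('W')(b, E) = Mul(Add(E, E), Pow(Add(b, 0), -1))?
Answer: Rational(10, 21) ≈ 0.47619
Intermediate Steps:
d = 0 (d = Mul(5, 0) = 0)
Function('W')(b, E) = Mul(2, E, Pow(b, -1)) (Function('W')(b, E) = Mul(Mul(2, E), Pow(b, -1)) = Mul(2, E, Pow(b, -1)))
Function('c')(p) = Mul(Rational(1, 3), p) (Function('c')(p) = Mul(Rational(1, 3), Add(p, Mul(-1, 0))) = Mul(Rational(1, 3), Add(p, 0)) = Mul(Rational(1, 3), p))
Mul(Mul(Add(-8, -12), Pow(Add(27, 1), -1)), Function('c')(Function('W')(-6, 6))) = Mul(Mul(Add(-8, -12), Pow(Add(27, 1), -1)), Mul(Rational(1, 3), Mul(2, 6, Pow(-6, -1)))) = Mul(Mul(-20, Pow(28, -1)), Mul(Rational(1, 3), Mul(2, 6, Rational(-1, 6)))) = Mul(Mul(-20, Rational(1, 28)), Mul(Rational(1, 3), -2)) = Mul(Rational(-5, 7), Rational(-2, 3)) = Rational(10, 21)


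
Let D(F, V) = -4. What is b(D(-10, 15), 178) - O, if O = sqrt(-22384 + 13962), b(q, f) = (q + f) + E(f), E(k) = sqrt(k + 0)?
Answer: 174 + sqrt(178) - I*sqrt(8422) ≈ 187.34 - 91.771*I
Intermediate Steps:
E(k) = sqrt(k)
b(q, f) = f + q + sqrt(f) (b(q, f) = (q + f) + sqrt(f) = (f + q) + sqrt(f) = f + q + sqrt(f))
O = I*sqrt(8422) (O = sqrt(-8422) = I*sqrt(8422) ≈ 91.771*I)
b(D(-10, 15), 178) - O = (178 - 4 + sqrt(178)) - I*sqrt(8422) = (174 + sqrt(178)) - I*sqrt(8422) = 174 + sqrt(178) - I*sqrt(8422)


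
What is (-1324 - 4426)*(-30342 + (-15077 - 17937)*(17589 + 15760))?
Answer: 6330831811000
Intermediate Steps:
(-1324 - 4426)*(-30342 + (-15077 - 17937)*(17589 + 15760)) = -5750*(-30342 - 33014*33349) = -5750*(-30342 - 1100983886) = -5750*(-1101014228) = 6330831811000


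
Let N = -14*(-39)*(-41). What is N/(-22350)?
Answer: 3731/3725 ≈ 1.0016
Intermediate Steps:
N = -22386 (N = 546*(-41) = -22386)
N/(-22350) = -22386/(-22350) = -22386*(-1/22350) = 3731/3725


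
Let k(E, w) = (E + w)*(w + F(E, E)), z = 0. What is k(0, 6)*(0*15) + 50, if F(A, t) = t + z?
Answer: 50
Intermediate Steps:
F(A, t) = t (F(A, t) = t + 0 = t)
k(E, w) = (E + w)**2 (k(E, w) = (E + w)*(w + E) = (E + w)*(E + w) = (E + w)**2)
k(0, 6)*(0*15) + 50 = (0**2 + 6**2 + 2*0*6)*(0*15) + 50 = (0 + 36 + 0)*0 + 50 = 36*0 + 50 = 0 + 50 = 50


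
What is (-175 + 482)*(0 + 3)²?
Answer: 2763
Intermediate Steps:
(-175 + 482)*(0 + 3)² = 307*3² = 307*9 = 2763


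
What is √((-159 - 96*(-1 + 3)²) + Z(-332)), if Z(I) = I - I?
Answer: I*√543 ≈ 23.302*I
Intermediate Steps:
Z(I) = 0
√((-159 - 96*(-1 + 3)²) + Z(-332)) = √((-159 - 96*(-1 + 3)²) + 0) = √((-159 - 96*2²) + 0) = √((-159 - 96*4) + 0) = √((-159 - 384) + 0) = √(-543 + 0) = √(-543) = I*√543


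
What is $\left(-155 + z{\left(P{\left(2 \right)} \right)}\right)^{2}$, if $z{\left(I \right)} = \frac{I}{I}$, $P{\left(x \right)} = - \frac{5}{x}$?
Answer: $23716$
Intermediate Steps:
$z{\left(I \right)} = 1$
$\left(-155 + z{\left(P{\left(2 \right)} \right)}\right)^{2} = \left(-155 + 1\right)^{2} = \left(-154\right)^{2} = 23716$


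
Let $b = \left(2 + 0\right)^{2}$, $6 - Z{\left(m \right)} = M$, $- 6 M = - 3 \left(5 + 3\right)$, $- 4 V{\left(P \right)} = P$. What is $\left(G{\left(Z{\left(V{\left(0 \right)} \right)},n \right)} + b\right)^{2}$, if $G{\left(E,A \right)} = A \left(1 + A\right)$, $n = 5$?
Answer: $1156$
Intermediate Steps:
$V{\left(P \right)} = - \frac{P}{4}$
$M = 4$ ($M = - \frac{\left(-3\right) \left(5 + 3\right)}{6} = - \frac{\left(-3\right) 8}{6} = \left(- \frac{1}{6}\right) \left(-24\right) = 4$)
$Z{\left(m \right)} = 2$ ($Z{\left(m \right)} = 6 - 4 = 2$)
$b = 4$ ($b = 2^{2} = 4$)
$\left(G{\left(Z{\left(V{\left(0 \right)} \right)},n \right)} + b\right)^{2} = \left(5 \left(1 + 5\right) + 4\right)^{2} = \left(5 \cdot 6 + 4\right)^{2} = \left(30 + 4\right)^{2} = 34^{2} = 1156$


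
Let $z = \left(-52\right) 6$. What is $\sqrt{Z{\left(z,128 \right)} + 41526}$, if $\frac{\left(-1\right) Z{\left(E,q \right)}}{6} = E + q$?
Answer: $7 \sqrt{870} \approx 206.47$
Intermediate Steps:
$z = -312$
$Z{\left(E,q \right)} = - 6 E - 6 q$ ($Z{\left(E,q \right)} = - 6 \left(E + q\right) = - 6 E - 6 q$)
$\sqrt{Z{\left(z,128 \right)} + 41526} = \sqrt{\left(\left(-6\right) \left(-312\right) - 768\right) + 41526} = \sqrt{\left(1872 - 768\right) + 41526} = \sqrt{1104 + 41526} = \sqrt{42630} = 7 \sqrt{870}$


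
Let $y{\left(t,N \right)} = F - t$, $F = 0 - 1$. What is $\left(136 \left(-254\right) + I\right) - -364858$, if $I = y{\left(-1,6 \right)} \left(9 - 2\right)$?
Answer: $330314$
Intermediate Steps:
$F = -1$ ($F = 0 - 1 = -1$)
$y{\left(t,N \right)} = -1 - t$
$I = 0$ ($I = \left(-1 - -1\right) \left(9 - 2\right) = \left(-1 + 1\right) 7 = 0 \cdot 7 = 0$)
$\left(136 \left(-254\right) + I\right) - -364858 = \left(136 \left(-254\right) + 0\right) - -364858 = \left(-34544 + 0\right) + 364858 = -34544 + 364858 = 330314$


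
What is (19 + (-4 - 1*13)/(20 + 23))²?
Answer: 640000/1849 ≈ 346.13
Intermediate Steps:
(19 + (-4 - 1*13)/(20 + 23))² = (19 + (-4 - 13)/43)² = (19 - 17*1/43)² = (19 - 17/43)² = (800/43)² = 640000/1849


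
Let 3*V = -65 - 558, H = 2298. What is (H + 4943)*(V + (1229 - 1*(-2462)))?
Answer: 75668450/3 ≈ 2.5223e+7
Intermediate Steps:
V = -623/3 (V = (-65 - 558)/3 = (⅓)*(-623) = -623/3 ≈ -207.67)
(H + 4943)*(V + (1229 - 1*(-2462))) = (2298 + 4943)*(-623/3 + (1229 - 1*(-2462))) = 7241*(-623/3 + (1229 + 2462)) = 7241*(-623/3 + 3691) = 7241*(10450/3) = 75668450/3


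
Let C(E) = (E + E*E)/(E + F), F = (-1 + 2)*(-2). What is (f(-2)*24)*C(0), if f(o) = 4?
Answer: 0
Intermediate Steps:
F = -2 (F = 1*(-2) = -2)
C(E) = (E + E²)/(-2 + E) (C(E) = (E + E*E)/(E - 2) = (E + E²)/(-2 + E))
(f(-2)*24)*C(0) = (4*24)*(0*(1 + 0)/(-2 + 0)) = 96*(0*1/(-2)) = 96*(0*(-½)*1) = 96*0 = 0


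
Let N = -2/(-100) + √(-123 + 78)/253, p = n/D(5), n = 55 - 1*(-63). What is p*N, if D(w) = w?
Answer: 59/125 + 354*I*√5/1265 ≈ 0.472 + 0.62575*I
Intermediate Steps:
n = 118 (n = 55 + 63 = 118)
p = 118/5 ≈ 23.600
N = 1/50 + 3*I*√5/253 (N = -2*(-1/100) + √(-45)*(1/253) = 1/50 + (3*I*√5)*(1/253) = 1/50 + 3*I*√5/253 ≈ 0.02 + 0.026515*I)
p*N = 118*(1/50 + 3*I*√5/253)/5 = 59/125 + 354*I*√5/1265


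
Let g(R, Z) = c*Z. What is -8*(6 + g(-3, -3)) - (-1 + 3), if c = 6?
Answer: 94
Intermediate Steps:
g(R, Z) = 6*Z
-8*(6 + g(-3, -3)) - (-1 + 3) = -8*(6 + 6*(-3)) - (-1 + 3) = -8*(6 - 18) - 1*2 = -(-96) - 2 = -8*(-12) - 2 = 96 - 2 = 94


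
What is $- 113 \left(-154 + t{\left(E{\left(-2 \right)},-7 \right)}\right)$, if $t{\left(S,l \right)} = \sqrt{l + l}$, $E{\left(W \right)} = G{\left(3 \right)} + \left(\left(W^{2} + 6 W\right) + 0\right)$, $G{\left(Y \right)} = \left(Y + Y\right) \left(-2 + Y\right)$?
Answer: $17402 - 113 i \sqrt{14} \approx 17402.0 - 422.81 i$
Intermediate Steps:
$G{\left(Y \right)} = 2 Y \left(-2 + Y\right)$
$E{\left(W \right)} = 6 + W^{2} + 6 W$ ($E{\left(W \right)} = 2 \cdot 3 \left(-2 + 3\right) + \left(\left(W^{2} + 6 W\right) + 0\right) = 2 \cdot 3 \cdot 1 + \left(W^{2} + 6 W\right) = 6 + \left(W^{2} + 6 W\right) = 6 + W^{2} + 6 W$)
$t{\left(S,l \right)} = \sqrt{2} \sqrt{l}$ ($t{\left(S,l \right)} = \sqrt{2 l} = \sqrt{2} \sqrt{l}$)
$- 113 \left(-154 + t{\left(E{\left(-2 \right)},-7 \right)}\right) = - 113 \left(-154 + \sqrt{2} \sqrt{-7}\right) = - 113 \left(-154 + \sqrt{2} i \sqrt{7}\right) = - 113 \left(-154 + i \sqrt{14}\right) = 17402 - 113 i \sqrt{14}$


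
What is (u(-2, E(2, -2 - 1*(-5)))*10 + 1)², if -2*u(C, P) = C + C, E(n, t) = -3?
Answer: 441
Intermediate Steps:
u(C, P) = -C (u(C, P) = -(C + C)/2 = -C)
(u(-2, E(2, -2 - 1*(-5)))*10 + 1)² = (-1*(-2)*10 + 1)² = (2*10 + 1)² = (20 + 1)² = 21² = 441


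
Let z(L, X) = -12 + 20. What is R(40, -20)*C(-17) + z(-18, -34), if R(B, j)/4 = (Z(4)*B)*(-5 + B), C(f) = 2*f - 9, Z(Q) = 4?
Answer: -963192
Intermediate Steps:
z(L, X) = 8
C(f) = -9 + 2*f
R(B, j) = 16*B*(-5 + B) (R(B, j) = 4*((4*B)*(-5 + B)) = 4*(4*B*(-5 + B)) = 16*B*(-5 + B))
R(40, -20)*C(-17) + z(-18, -34) = (16*40*(-5 + 40))*(-9 + 2*(-17)) + 8 = (16*40*35)*(-9 - 34) + 8 = 22400*(-43) + 8 = -963200 + 8 = -963192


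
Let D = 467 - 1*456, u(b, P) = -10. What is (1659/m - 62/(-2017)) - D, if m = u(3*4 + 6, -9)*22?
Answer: -8213703/443740 ≈ -18.510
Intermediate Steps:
m = -220 (m = -10*22 = -220)
D = 11 (D = 467 - 456 = 11)
(1659/m - 62/(-2017)) - D = (1659/(-220) - 62/(-2017)) - 1*11 = (1659*(-1/220) - 62*(-1/2017)) - 11 = (-1659/220 + 62/2017) - 11 = -3332563/443740 - 11 = -8213703/443740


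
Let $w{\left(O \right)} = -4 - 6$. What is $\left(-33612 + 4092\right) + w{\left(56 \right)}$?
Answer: $-29530$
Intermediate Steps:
$w{\left(O \right)} = -10$ ($w{\left(O \right)} = -4 - 6 = -10$)
$\left(-33612 + 4092\right) + w{\left(56 \right)} = \left(-33612 + 4092\right) - 10 = -29520 - 10 = -29530$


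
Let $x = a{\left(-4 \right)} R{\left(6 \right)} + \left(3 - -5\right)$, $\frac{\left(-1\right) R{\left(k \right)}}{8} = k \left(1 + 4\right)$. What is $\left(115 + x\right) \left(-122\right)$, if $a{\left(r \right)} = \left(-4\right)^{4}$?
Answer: $7480674$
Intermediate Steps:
$a{\left(r \right)} = 256$
$R{\left(k \right)} = - 40 k$ ($R{\left(k \right)} = - 8 k \left(1 + 4\right) = - 8 k 5 = - 8 \cdot 5 k = - 40 k$)
$x = -61432$ ($x = 256 \left(\left(-40\right) 6\right) + \left(3 - -5\right) = 256 \left(-240\right) + \left(3 + 5\right) = -61440 + 8 = -61432$)
$\left(115 + x\right) \left(-122\right) = \left(115 - 61432\right) \left(-122\right) = \left(-61317\right) \left(-122\right) = 7480674$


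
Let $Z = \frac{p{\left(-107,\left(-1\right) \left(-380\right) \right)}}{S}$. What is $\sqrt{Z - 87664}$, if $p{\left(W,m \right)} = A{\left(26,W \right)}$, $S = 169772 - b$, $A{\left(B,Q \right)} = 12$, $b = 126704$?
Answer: $\frac{3 i \sqrt{125465894995}}{3589} \approx 296.08 i$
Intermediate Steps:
$S = 43068$ ($S = 169772 - 126704 = 43068$)
$p{\left(W,m \right)} = 12$
$Z = \frac{1}{3589}$ ($Z = \frac{12}{43068} = 12 \cdot \frac{1}{43068} = \frac{1}{3589} \approx 0.00027863$)
$\sqrt{Z - 87664} = \sqrt{\frac{1}{3589} - 87664} = \sqrt{- \frac{314626095}{3589}} = \frac{3 i \sqrt{125465894995}}{3589}$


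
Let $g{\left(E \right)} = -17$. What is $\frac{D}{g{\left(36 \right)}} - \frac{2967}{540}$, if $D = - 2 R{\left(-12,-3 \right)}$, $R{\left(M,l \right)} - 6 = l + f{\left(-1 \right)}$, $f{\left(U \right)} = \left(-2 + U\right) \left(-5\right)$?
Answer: $- \frac{10333}{3060} \approx -3.3768$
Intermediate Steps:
$f{\left(U \right)} = 10 - 5 U$
$R{\left(M,l \right)} = 21 + l$ ($R{\left(M,l \right)} = 6 + \left(l + \left(10 - -5\right)\right) = 6 + \left(l + \left(10 + 5\right)\right) = 6 + \left(l + 15\right) = 6 + \left(15 + l\right) = 21 + l$)
$D = -36$ ($D = - 2 \left(21 - 3\right) = \left(-2\right) 18 = -36$)
$\frac{D}{g{\left(36 \right)}} - \frac{2967}{540} = - \frac{36}{-17} - \frac{2967}{540} = \left(-36\right) \left(- \frac{1}{17}\right) - \frac{989}{180} = \frac{36}{17} - \frac{989}{180} = - \frac{10333}{3060}$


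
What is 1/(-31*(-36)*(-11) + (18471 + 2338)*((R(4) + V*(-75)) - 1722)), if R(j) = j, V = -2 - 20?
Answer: -1/1427288 ≈ -7.0063e-7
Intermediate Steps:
V = -22
1/(-31*(-36)*(-11) + (18471 + 2338)*((R(4) + V*(-75)) - 1722)) = 1/(-31*(-36)*(-11) + (18471 + 2338)*((4 - 22*(-75)) - 1722)) = 1/(1116*(-11) + 20809*((4 + 1650) - 1722)) = 1/(-12276 + 20809*(1654 - 1722)) = 1/(-12276 + 20809*(-68)) = 1/(-12276 - 1415012) = 1/(-1427288) = -1/1427288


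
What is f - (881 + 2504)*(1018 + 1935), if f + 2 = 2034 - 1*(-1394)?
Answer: -9992479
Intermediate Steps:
f = 3426 (f = -2 + (2034 - 1*(-1394)) = -2 + (2034 + 1394) = -2 + 3428 = 3426)
f - (881 + 2504)*(1018 + 1935) = 3426 - (881 + 2504)*(1018 + 1935) = 3426 - 3385*2953 = 3426 - 1*9995905 = 3426 - 9995905 = -9992479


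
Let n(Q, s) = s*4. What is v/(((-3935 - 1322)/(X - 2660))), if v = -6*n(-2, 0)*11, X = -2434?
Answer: 0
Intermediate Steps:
n(Q, s) = 4*s
v = 0 (v = -24*0*11 = -6*0*11 = 0*11 = 0)
v/(((-3935 - 1322)/(X - 2660))) = 0/(((-3935 - 1322)/(-2434 - 2660))) = 0/((-5257/(-5094))) = 0/((-5257*(-1/5094))) = 0/(5257/5094) = 0*(5094/5257) = 0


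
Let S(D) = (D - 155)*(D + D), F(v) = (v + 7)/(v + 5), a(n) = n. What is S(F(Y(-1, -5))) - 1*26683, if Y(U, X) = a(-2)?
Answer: -244747/9 ≈ -27194.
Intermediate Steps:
Y(U, X) = -2
F(v) = (7 + v)/(5 + v)
S(D) = 2*D*(-155 + D) (S(D) = (-155 + D)*(2*D) = 2*D*(-155 + D))
S(F(Y(-1, -5))) - 1*26683 = 2*((7 - 2)/(5 - 2))*(-155 + (7 - 2)/(5 - 2)) - 1*26683 = 2*(5/3)*(-155 + 5/3) - 26683 = 2*(5/3)*(-460/3) - 26683 = -4600/9 - 26683 = -244747/9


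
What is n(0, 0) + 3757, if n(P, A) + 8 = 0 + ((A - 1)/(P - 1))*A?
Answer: 3749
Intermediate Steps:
n(P, A) = -8 + A*(-1 + A)/(-1 + P) (n(P, A) = -8 + (0 + ((A - 1)/(P - 1))*A) = -8 + (0 + ((-1 + A)/(-1 + P))*A) = -8 + (0 + A*(-1 + A)/(-1 + P)) = -8 + A*(-1 + A)/(-1 + P))
n(0, 0) + 3757 = (8 + 0² - 1*0 - 8*0)/(-1 + 0) + 3757 = (8 + 0 + 0 + 0)/(-1) + 3757 = -1*8 + 3757 = -8 + 3757 = 3749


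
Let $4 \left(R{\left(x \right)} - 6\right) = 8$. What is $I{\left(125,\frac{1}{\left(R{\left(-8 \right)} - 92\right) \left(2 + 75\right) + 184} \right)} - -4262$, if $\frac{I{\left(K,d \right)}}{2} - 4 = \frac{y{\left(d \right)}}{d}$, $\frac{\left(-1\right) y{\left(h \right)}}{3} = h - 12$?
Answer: $-448184$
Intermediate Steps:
$R{\left(x \right)} = 8$ ($R{\left(x \right)} = 6 + \frac{1}{4} \cdot 8 = 6 + 2 = 8$)
$y{\left(h \right)} = 36 - 3 h$ ($y{\left(h \right)} = - 3 \left(h - 12\right) = - 3 \left(-12 + h\right) = 36 - 3 h$)
$I{\left(K,d \right)} = 8 + \frac{2 \left(36 - 3 d\right)}{d}$ ($I{\left(K,d \right)} = 8 + 2 \frac{36 - 3 d}{d} = 8 + \frac{2 \left(36 - 3 d\right)}{d}$)
$I{\left(125,\frac{1}{\left(R{\left(-8 \right)} - 92\right) \left(2 + 75\right) + 184} \right)} - -4262 = \left(2 + \frac{72}{\frac{1}{\left(8 - 92\right) \left(2 + 75\right) + 184}}\right) - -4262 = \left(2 + \frac{72}{\frac{1}{\left(-84\right) 77 + 184}}\right) + 4262 = \left(2 + \frac{72}{\frac{1}{-6468 + 184}}\right) + 4262 = \left(2 + \frac{72}{\frac{1}{-6284}}\right) + 4262 = \left(2 + \frac{72}{- \frac{1}{6284}}\right) + 4262 = \left(2 + 72 \left(-6284\right)\right) + 4262 = \left(2 - 452448\right) + 4262 = -452446 + 4262 = -448184$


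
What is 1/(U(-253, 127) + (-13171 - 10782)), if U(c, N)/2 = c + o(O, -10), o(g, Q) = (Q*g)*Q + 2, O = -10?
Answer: -1/26455 ≈ -3.7800e-5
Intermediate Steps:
o(g, Q) = 2 + g*Q**2 (o(g, Q) = g*Q**2 + 2 = 2 + g*Q**2)
U(c, N) = -1996 + 2*c (U(c, N) = 2*(c + (2 - 10*(-10)**2)) = 2*(c + (2 - 10*100)) = 2*(c + (2 - 1000)) = 2*(c - 998) = 2*(-998 + c) = -1996 + 2*c)
1/(U(-253, 127) + (-13171 - 10782)) = 1/((-1996 + 2*(-253)) + (-13171 - 10782)) = 1/((-1996 - 506) - 23953) = 1/(-2502 - 23953) = 1/(-26455) = -1/26455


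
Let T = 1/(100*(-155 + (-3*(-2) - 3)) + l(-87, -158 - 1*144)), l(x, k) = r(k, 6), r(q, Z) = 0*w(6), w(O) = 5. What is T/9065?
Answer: -1/137788000 ≈ -7.2575e-9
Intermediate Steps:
r(q, Z) = 0 (r(q, Z) = 0*5 = 0)
l(x, k) = 0
T = -1/15200 (T = 1/(100*(-155 + (-3*(-2) - 3)) + 0) = 1/(100*(-155 + (6 - 3)) + 0) = 1/(100*(-155 + 3) + 0) = 1/(100*(-152) + 0) = 1/(-15200 + 0) = 1/(-15200) = -1/15200 ≈ -6.5789e-5)
T/9065 = -1/15200/9065 = -1/15200*1/9065 = -1/137788000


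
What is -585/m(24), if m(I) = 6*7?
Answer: -195/14 ≈ -13.929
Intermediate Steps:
m(I) = 42
-585/m(24) = -585/42 = -585*1/42 = -195/14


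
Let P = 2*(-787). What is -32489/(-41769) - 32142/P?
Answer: 696838442/32872203 ≈ 21.198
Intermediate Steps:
P = -1574
-32489/(-41769) - 32142/P = -32489/(-41769) - 32142/(-1574) = -32489*(-1/41769) - 32142*(-1/1574) = 32489/41769 + 16071/787 = 696838442/32872203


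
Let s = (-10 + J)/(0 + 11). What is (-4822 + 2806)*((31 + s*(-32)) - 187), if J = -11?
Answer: 2104704/11 ≈ 1.9134e+5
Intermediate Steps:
s = -21/11 (s = (-10 - 11)/(0 + 11) = -21/11 ≈ -1.9091)
(-4822 + 2806)*((31 + s*(-32)) - 187) = (-4822 + 2806)*((31 - 21/11*(-32)) - 187) = -2016*((31 + 672/11) - 187) = -2016*(1013/11 - 187) = -2016*(-1044/11) = 2104704/11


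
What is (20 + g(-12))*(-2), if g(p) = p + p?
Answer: 8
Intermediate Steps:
g(p) = 2*p
(20 + g(-12))*(-2) = (20 + 2*(-12))*(-2) = (20 - 24)*(-2) = -4*(-2) = 8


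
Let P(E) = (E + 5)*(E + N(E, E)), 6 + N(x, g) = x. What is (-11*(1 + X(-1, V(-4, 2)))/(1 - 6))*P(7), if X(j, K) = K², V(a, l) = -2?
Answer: 1056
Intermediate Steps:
N(x, g) = -6 + x
P(E) = (-6 + 2*E)*(5 + E) (P(E) = (E + 5)*(E + (-6 + E)) = (5 + E)*(-6 + 2*E) = (-6 + 2*E)*(5 + E))
(-11*(1 + X(-1, V(-4, 2)))/(1 - 6))*P(7) = (-11*(1 + (-2)²)/(1 - 6))*(-30 + 2*7² + 4*7) = (-11*(1 + 4)/(-5))*(-30 + 2*49 + 28) = (-55*(-1)/5)*(-30 + 98 + 28) = -11*(-1)*96 = 11*96 = 1056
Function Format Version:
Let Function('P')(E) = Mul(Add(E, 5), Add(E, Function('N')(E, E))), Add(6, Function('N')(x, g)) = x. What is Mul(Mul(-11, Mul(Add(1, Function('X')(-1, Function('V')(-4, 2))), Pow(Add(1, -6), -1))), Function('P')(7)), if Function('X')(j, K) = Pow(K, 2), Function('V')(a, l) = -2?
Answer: 1056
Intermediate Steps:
Function('N')(x, g) = Add(-6, x)
Function('P')(E) = Mul(Add(-6, Mul(2, E)), Add(5, E)) (Function('P')(E) = Mul(Add(E, 5), Add(E, Add(-6, E))) = Mul(Add(5, E), Add(-6, Mul(2, E))) = Mul(Add(-6, Mul(2, E)), Add(5, E)))
Mul(Mul(-11, Mul(Add(1, Function('X')(-1, Function('V')(-4, 2))), Pow(Add(1, -6), -1))), Function('P')(7)) = Mul(Mul(-11, Mul(Add(1, Pow(-2, 2)), Pow(Add(1, -6), -1))), Add(-30, Mul(2, Pow(7, 2)), Mul(4, 7))) = Mul(Mul(-11, Mul(Add(1, 4), Pow(-5, -1))), Add(-30, Mul(2, 49), 28)) = Mul(Mul(-11, Mul(5, Rational(-1, 5))), Add(-30, 98, 28)) = Mul(Mul(-11, -1), 96) = Mul(11, 96) = 1056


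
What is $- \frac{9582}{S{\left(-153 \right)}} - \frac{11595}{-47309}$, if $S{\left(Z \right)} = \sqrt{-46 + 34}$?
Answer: $\frac{11595}{47309} + 1597 i \sqrt{3} \approx 0.24509 + 2766.1 i$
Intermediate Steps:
$S{\left(Z \right)} = 2 i \sqrt{3}$ ($S{\left(Z \right)} = \sqrt{-12} = 2 i \sqrt{3}$)
$- \frac{9582}{S{\left(-153 \right)}} - \frac{11595}{-47309} = - \frac{9582}{2 i \sqrt{3}} - \frac{11595}{-47309} = - 9582 \left(- \frac{i \sqrt{3}}{6}\right) - - \frac{11595}{47309} = 1597 i \sqrt{3} + \frac{11595}{47309} = \frac{11595}{47309} + 1597 i \sqrt{3}$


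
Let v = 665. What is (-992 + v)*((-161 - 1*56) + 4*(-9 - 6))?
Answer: 90579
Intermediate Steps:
(-992 + v)*((-161 - 1*56) + 4*(-9 - 6)) = (-992 + 665)*((-161 - 1*56) + 4*(-9 - 6)) = -327*((-161 - 56) + 4*(-15)) = -327*(-217 - 60) = -327*(-277) = 90579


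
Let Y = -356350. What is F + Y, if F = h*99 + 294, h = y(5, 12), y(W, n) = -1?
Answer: -356155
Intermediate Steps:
h = -1
F = 195 (F = -1*99 + 294 = -99 + 294 = 195)
F + Y = 195 - 356350 = -356155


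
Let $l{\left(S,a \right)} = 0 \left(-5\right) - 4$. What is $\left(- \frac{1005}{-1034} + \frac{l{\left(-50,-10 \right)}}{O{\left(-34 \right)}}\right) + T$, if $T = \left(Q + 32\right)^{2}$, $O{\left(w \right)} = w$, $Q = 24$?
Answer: $\frac{55143761}{17578} \approx 3137.1$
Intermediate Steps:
$l{\left(S,a \right)} = -4$ ($l{\left(S,a \right)} = 0 - 4 = -4$)
$T = 3136$ ($T = \left(24 + 32\right)^{2} = 56^{2} = 3136$)
$\left(- \frac{1005}{-1034} + \frac{l{\left(-50,-10 \right)}}{O{\left(-34 \right)}}\right) + T = \left(- \frac{1005}{-1034} - \frac{4}{-34}\right) + 3136 = \left(\left(-1005\right) \left(- \frac{1}{1034}\right) - - \frac{2}{17}\right) + 3136 = \left(\frac{1005}{1034} + \frac{2}{17}\right) + 3136 = \frac{19153}{17578} + 3136 = \frac{55143761}{17578}$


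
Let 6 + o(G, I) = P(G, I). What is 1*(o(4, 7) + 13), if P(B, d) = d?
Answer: 14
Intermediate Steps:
o(G, I) = -6 + I
1*(o(4, 7) + 13) = 1*((-6 + 7) + 13) = 1*(1 + 13) = 1*14 = 14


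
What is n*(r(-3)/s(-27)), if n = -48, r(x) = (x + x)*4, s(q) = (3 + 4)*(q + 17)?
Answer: -576/35 ≈ -16.457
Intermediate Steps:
s(q) = 119 + 7*q (s(q) = 7*(17 + q) = 119 + 7*q)
r(x) = 8*x (r(x) = (2*x)*4 = 8*x)
n*(r(-3)/s(-27)) = -48*8*(-3)/(119 + 7*(-27)) = -(-1152)/(119 - 189) = -(-1152)/(-70) = -(-1152)*(-1)/70 = -48*12/35 = -576/35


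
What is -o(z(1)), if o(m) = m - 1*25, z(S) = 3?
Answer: 22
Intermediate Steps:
o(m) = -25 + m (o(m) = m - 25 = -25 + m)
-o(z(1)) = -(-25 + 3) = -1*(-22) = 22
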